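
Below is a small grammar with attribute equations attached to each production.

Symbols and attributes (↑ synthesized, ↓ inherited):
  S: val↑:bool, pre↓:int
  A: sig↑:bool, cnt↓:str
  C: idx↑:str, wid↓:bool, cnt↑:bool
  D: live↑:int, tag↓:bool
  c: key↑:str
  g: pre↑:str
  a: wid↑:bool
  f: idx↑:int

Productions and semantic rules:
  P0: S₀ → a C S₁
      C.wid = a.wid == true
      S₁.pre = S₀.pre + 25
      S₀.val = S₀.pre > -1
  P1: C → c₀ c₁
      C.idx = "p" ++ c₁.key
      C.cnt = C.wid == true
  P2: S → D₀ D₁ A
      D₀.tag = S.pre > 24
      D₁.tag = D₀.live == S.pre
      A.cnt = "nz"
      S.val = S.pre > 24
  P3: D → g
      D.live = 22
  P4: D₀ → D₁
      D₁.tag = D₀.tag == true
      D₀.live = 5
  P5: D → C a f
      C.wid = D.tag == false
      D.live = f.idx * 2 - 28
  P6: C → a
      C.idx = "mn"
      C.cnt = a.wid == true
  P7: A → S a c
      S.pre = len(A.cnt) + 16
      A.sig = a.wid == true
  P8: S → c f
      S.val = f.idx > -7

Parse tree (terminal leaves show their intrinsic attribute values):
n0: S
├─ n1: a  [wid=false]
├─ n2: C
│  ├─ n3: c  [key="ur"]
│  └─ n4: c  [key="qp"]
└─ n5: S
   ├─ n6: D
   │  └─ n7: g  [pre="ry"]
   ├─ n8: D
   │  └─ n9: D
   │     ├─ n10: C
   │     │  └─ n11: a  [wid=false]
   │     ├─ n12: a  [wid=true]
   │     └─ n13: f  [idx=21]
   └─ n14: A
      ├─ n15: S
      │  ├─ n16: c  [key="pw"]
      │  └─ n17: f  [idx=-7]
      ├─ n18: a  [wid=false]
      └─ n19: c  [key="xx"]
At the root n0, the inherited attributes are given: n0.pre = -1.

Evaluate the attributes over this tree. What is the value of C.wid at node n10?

true

1. n0.pre = -1  [given at root]
2. n1.wid = false  [terminal]
3. n2.wid = false  [a.wid == true]
4. n3.key = "ur"  [terminal]
5. n4.key = "qp"  [terminal]
6. n2.idx = "pqp"  ["p" ++ c₁.key]
7. n2.cnt = false  [C.wid == true]
8. n5.pre = 24  [S₀.pre + 25]
9. n6.tag = false  [S.pre > 24]
10. n7.pre = "ry"  [terminal]
11. n6.live = 22  [22]
12. n8.tag = false  [D₀.live == S.pre]
13. n9.tag = false  [D₀.tag == true]
14. n10.wid = true  [D.tag == false]
15. n11.wid = false  [terminal]
16. n10.idx = "mn"  ["mn"]
17. n10.cnt = false  [a.wid == true]
18. n12.wid = true  [terminal]
19. n13.idx = 21  [terminal]
20. n9.live = 14  [f.idx * 2 - 28]
21. n8.live = 5  [5]
22. n14.cnt = "nz"  ["nz"]
23. n15.pre = 18  [len(A.cnt) + 16]
24. n16.key = "pw"  [terminal]
25. n17.idx = -7  [terminal]
26. n15.val = false  [f.idx > -7]
27. n18.wid = false  [terminal]
28. n19.key = "xx"  [terminal]
29. n14.sig = false  [a.wid == true]
30. n5.val = false  [S.pre > 24]
31. n0.val = false  [S₀.pre > -1]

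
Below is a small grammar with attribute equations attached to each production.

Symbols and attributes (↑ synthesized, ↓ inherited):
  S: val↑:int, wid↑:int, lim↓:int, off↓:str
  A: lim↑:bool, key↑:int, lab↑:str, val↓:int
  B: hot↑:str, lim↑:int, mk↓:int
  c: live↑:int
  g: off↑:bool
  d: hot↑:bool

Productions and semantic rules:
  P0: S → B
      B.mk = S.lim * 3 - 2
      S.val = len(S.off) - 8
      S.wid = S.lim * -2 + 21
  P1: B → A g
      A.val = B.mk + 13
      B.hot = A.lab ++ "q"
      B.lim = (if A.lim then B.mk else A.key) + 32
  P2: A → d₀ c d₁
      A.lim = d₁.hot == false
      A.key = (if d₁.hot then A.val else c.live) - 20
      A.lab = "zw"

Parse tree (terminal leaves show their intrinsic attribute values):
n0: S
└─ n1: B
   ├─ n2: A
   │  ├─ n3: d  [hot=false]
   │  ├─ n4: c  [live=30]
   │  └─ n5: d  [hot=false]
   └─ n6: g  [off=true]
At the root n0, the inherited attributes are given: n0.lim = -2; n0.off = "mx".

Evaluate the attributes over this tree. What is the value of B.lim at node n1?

1. n0.lim = -2  [given at root]
2. n0.off = "mx"  [given at root]
3. n1.mk = -8  [S.lim * 3 - 2]
4. n2.val = 5  [B.mk + 13]
5. n3.hot = false  [terminal]
6. n4.live = 30  [terminal]
7. n5.hot = false  [terminal]
8. n2.lim = true  [d₁.hot == false]
9. n2.key = 10  [(if d₁.hot then A.val else c.live) - 20]
10. n2.lab = "zw"  ["zw"]
11. n6.off = true  [terminal]
12. n1.hot = "zwq"  [A.lab ++ "q"]
13. n1.lim = 24  [(if A.lim then B.mk else A.key) + 32]
14. n0.val = -6  [len(S.off) - 8]
15. n0.wid = 25  [S.lim * -2 + 21]

24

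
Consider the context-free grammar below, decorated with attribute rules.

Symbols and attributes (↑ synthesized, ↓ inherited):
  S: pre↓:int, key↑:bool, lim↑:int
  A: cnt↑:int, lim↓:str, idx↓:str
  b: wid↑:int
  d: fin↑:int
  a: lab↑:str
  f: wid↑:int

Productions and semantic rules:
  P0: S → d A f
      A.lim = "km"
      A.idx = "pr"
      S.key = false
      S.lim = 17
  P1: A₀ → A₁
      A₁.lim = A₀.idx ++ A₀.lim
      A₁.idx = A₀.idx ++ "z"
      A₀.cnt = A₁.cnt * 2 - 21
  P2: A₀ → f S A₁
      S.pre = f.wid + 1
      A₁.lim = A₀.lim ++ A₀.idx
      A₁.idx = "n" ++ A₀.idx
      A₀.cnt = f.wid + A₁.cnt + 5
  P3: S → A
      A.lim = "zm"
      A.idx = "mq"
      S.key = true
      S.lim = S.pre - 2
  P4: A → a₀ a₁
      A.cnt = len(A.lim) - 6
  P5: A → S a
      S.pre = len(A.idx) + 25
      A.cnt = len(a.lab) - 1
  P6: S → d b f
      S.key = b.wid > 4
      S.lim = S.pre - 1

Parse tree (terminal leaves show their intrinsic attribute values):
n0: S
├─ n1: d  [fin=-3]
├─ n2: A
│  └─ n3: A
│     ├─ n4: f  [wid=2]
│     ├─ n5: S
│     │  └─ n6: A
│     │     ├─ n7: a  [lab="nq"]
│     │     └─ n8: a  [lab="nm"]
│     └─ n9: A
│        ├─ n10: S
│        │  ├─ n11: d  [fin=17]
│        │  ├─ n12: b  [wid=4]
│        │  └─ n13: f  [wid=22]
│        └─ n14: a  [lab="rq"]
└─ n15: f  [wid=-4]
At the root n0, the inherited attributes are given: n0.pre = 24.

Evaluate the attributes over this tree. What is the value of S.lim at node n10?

28

1. n0.pre = 24  [given at root]
2. n1.fin = -3  [terminal]
3. n2.lim = "km"  ["km"]
4. n2.idx = "pr"  ["pr"]
5. n3.lim = "prkm"  [A₀.idx ++ A₀.lim]
6. n3.idx = "prz"  [A₀.idx ++ "z"]
7. n4.wid = 2  [terminal]
8. n5.pre = 3  [f.wid + 1]
9. n6.lim = "zm"  ["zm"]
10. n6.idx = "mq"  ["mq"]
11. n7.lab = "nq"  [terminal]
12. n8.lab = "nm"  [terminal]
13. n6.cnt = -4  [len(A.lim) - 6]
14. n5.key = true  [true]
15. n5.lim = 1  [S.pre - 2]
16. n9.lim = "prkmprz"  [A₀.lim ++ A₀.idx]
17. n9.idx = "nprz"  ["n" ++ A₀.idx]
18. n10.pre = 29  [len(A.idx) + 25]
19. n11.fin = 17  [terminal]
20. n12.wid = 4  [terminal]
21. n13.wid = 22  [terminal]
22. n10.key = false  [b.wid > 4]
23. n10.lim = 28  [S.pre - 1]
24. n14.lab = "rq"  [terminal]
25. n9.cnt = 1  [len(a.lab) - 1]
26. n3.cnt = 8  [f.wid + A₁.cnt + 5]
27. n2.cnt = -5  [A₁.cnt * 2 - 21]
28. n15.wid = -4  [terminal]
29. n0.key = false  [false]
30. n0.lim = 17  [17]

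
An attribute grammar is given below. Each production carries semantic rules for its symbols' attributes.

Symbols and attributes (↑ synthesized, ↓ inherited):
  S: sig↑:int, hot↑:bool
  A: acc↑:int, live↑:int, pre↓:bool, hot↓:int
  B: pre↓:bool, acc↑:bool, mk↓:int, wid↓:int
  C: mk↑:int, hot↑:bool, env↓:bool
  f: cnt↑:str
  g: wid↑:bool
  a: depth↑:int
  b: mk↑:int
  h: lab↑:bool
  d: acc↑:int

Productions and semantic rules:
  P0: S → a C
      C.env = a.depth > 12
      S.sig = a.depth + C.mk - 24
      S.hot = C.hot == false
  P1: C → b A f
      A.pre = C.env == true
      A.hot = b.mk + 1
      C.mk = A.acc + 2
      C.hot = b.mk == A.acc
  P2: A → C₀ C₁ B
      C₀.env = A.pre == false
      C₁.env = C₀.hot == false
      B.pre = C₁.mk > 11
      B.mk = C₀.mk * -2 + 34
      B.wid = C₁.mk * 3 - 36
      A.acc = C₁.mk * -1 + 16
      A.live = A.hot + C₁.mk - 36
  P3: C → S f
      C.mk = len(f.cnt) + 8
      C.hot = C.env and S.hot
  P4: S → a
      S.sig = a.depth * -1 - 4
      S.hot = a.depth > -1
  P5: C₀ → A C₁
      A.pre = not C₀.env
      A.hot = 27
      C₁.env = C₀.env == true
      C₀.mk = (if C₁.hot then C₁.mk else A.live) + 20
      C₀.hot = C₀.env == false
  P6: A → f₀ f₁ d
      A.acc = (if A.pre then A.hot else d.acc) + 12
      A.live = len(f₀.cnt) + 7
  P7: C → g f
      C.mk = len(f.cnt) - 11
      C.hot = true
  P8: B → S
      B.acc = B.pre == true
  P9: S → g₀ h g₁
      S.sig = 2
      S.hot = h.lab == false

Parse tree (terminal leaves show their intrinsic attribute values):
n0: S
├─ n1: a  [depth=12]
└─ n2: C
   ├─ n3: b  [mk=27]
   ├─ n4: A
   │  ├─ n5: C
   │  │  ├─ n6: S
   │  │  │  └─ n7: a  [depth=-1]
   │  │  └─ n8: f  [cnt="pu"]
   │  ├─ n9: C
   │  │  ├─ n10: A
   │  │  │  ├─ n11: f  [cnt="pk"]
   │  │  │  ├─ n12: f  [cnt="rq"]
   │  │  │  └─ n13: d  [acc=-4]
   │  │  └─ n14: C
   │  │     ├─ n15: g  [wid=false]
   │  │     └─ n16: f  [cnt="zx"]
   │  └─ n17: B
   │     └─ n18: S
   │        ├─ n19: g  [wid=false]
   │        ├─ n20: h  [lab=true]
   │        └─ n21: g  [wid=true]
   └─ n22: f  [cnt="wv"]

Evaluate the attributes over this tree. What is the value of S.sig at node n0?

-5

1. n1.depth = 12  [terminal]
2. n2.env = false  [a.depth > 12]
3. n3.mk = 27  [terminal]
4. n4.pre = false  [C.env == true]
5. n4.hot = 28  [b.mk + 1]
6. n5.env = true  [A.pre == false]
7. n7.depth = -1  [terminal]
8. n6.sig = -3  [a.depth * -1 - 4]
9. n6.hot = false  [a.depth > -1]
10. n8.cnt = "pu"  [terminal]
11. n5.mk = 10  [len(f.cnt) + 8]
12. n5.hot = false  [C.env and S.hot]
13. n9.env = true  [C₀.hot == false]
14. n10.pre = false  [not C₀.env]
15. n10.hot = 27  [27]
16. n11.cnt = "pk"  [terminal]
17. n12.cnt = "rq"  [terminal]
18. n13.acc = -4  [terminal]
19. n10.acc = 8  [(if A.pre then A.hot else d.acc) + 12]
20. n10.live = 9  [len(f₀.cnt) + 7]
21. n14.env = true  [C₀.env == true]
22. n15.wid = false  [terminal]
23. n16.cnt = "zx"  [terminal]
24. n14.mk = -9  [len(f.cnt) - 11]
25. n14.hot = true  [true]
26. n9.mk = 11  [(if C₁.hot then C₁.mk else A.live) + 20]
27. n9.hot = false  [C₀.env == false]
28. n17.pre = false  [C₁.mk > 11]
29. n17.mk = 14  [C₀.mk * -2 + 34]
30. n17.wid = -3  [C₁.mk * 3 - 36]
31. n19.wid = false  [terminal]
32. n20.lab = true  [terminal]
33. n21.wid = true  [terminal]
34. n18.sig = 2  [2]
35. n18.hot = false  [h.lab == false]
36. n17.acc = false  [B.pre == true]
37. n4.acc = 5  [C₁.mk * -1 + 16]
38. n4.live = 3  [A.hot + C₁.mk - 36]
39. n22.cnt = "wv"  [terminal]
40. n2.mk = 7  [A.acc + 2]
41. n2.hot = false  [b.mk == A.acc]
42. n0.sig = -5  [a.depth + C.mk - 24]
43. n0.hot = true  [C.hot == false]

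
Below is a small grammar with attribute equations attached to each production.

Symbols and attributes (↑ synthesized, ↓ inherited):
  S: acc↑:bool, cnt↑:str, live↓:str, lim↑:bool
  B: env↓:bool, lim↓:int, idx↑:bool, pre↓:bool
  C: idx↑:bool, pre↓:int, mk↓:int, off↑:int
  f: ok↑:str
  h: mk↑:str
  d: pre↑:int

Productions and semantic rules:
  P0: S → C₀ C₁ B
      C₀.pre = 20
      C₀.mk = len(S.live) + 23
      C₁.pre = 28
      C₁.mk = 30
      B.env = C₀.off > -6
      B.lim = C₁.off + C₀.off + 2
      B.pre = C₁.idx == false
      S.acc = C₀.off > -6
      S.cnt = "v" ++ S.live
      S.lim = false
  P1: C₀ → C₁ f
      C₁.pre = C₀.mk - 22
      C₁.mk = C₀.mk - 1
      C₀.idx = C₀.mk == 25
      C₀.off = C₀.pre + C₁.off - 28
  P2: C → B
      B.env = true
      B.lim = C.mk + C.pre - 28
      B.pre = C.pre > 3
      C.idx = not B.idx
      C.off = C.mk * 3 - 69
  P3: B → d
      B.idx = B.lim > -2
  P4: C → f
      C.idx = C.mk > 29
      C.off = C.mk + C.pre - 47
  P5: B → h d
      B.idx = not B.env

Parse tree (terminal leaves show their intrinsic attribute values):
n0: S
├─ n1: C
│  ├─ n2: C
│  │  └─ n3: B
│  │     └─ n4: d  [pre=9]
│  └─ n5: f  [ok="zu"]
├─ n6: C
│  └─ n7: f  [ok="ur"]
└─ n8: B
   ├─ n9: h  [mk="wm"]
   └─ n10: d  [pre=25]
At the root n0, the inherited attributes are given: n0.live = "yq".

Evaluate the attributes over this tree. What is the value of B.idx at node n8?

1. n0.live = "yq"  [given at root]
2. n1.pre = 20  [20]
3. n1.mk = 25  [len(S.live) + 23]
4. n2.pre = 3  [C₀.mk - 22]
5. n2.mk = 24  [C₀.mk - 1]
6. n3.env = true  [true]
7. n3.lim = -1  [C.mk + C.pre - 28]
8. n3.pre = false  [C.pre > 3]
9. n4.pre = 9  [terminal]
10. n3.idx = true  [B.lim > -2]
11. n2.idx = false  [not B.idx]
12. n2.off = 3  [C.mk * 3 - 69]
13. n5.ok = "zu"  [terminal]
14. n1.idx = true  [C₀.mk == 25]
15. n1.off = -5  [C₀.pre + C₁.off - 28]
16. n6.pre = 28  [28]
17. n6.mk = 30  [30]
18. n7.ok = "ur"  [terminal]
19. n6.idx = true  [C.mk > 29]
20. n6.off = 11  [C.mk + C.pre - 47]
21. n8.env = true  [C₀.off > -6]
22. n8.lim = 8  [C₁.off + C₀.off + 2]
23. n8.pre = false  [C₁.idx == false]
24. n9.mk = "wm"  [terminal]
25. n10.pre = 25  [terminal]
26. n8.idx = false  [not B.env]
27. n0.acc = true  [C₀.off > -6]
28. n0.cnt = "vyq"  ["v" ++ S.live]
29. n0.lim = false  [false]

false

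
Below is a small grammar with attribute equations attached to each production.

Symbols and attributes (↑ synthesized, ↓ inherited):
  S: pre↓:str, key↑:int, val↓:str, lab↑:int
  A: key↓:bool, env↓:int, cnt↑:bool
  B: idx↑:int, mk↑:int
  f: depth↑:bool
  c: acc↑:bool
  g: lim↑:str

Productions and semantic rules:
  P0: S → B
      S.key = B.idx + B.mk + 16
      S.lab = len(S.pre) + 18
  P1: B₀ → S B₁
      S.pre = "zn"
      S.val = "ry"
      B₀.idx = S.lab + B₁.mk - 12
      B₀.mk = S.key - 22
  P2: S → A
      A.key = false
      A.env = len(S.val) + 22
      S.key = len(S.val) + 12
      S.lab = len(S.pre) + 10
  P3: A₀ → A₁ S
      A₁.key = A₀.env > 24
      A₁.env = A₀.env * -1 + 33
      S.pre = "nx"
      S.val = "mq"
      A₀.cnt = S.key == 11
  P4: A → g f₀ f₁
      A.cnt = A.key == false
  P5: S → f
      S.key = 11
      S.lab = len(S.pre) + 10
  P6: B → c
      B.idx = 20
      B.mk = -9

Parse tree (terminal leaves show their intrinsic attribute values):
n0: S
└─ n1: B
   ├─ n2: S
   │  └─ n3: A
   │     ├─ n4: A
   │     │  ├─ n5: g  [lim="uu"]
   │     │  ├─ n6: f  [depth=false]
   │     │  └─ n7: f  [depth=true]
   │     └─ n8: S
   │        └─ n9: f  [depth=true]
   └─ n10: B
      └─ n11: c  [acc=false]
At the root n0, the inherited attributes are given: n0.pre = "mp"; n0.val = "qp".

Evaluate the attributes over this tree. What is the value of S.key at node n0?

-1

1. n0.pre = "mp"  [given at root]
2. n0.val = "qp"  [given at root]
3. n2.pre = "zn"  ["zn"]
4. n2.val = "ry"  ["ry"]
5. n3.key = false  [false]
6. n3.env = 24  [len(S.val) + 22]
7. n4.key = false  [A₀.env > 24]
8. n4.env = 9  [A₀.env * -1 + 33]
9. n5.lim = "uu"  [terminal]
10. n6.depth = false  [terminal]
11. n7.depth = true  [terminal]
12. n4.cnt = true  [A.key == false]
13. n8.pre = "nx"  ["nx"]
14. n8.val = "mq"  ["mq"]
15. n9.depth = true  [terminal]
16. n8.key = 11  [11]
17. n8.lab = 12  [len(S.pre) + 10]
18. n3.cnt = true  [S.key == 11]
19. n2.key = 14  [len(S.val) + 12]
20. n2.lab = 12  [len(S.pre) + 10]
21. n11.acc = false  [terminal]
22. n10.idx = 20  [20]
23. n10.mk = -9  [-9]
24. n1.idx = -9  [S.lab + B₁.mk - 12]
25. n1.mk = -8  [S.key - 22]
26. n0.key = -1  [B.idx + B.mk + 16]
27. n0.lab = 20  [len(S.pre) + 18]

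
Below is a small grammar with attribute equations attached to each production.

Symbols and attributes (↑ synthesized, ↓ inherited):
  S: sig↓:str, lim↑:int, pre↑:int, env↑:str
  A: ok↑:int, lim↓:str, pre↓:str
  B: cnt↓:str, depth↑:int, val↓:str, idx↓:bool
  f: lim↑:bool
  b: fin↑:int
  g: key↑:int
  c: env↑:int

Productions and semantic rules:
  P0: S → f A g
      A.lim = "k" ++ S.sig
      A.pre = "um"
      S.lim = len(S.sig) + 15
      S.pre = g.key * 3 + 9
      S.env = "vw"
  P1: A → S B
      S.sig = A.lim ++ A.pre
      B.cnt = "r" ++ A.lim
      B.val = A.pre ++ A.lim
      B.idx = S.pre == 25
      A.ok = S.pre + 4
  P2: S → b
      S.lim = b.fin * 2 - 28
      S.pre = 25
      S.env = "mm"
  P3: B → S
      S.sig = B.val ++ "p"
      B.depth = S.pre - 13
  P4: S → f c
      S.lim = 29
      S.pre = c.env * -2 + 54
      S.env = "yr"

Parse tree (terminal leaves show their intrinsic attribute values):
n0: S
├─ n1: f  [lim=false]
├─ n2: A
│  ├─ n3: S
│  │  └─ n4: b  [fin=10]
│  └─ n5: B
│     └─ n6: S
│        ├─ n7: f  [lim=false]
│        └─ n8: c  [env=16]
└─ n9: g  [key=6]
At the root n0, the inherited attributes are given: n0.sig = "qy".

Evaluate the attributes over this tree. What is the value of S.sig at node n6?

"umkqyp"

1. n0.sig = "qy"  [given at root]
2. n1.lim = false  [terminal]
3. n2.lim = "kqy"  ["k" ++ S.sig]
4. n2.pre = "um"  ["um"]
5. n3.sig = "kqyum"  [A.lim ++ A.pre]
6. n4.fin = 10  [terminal]
7. n3.lim = -8  [b.fin * 2 - 28]
8. n3.pre = 25  [25]
9. n3.env = "mm"  ["mm"]
10. n5.cnt = "rkqy"  ["r" ++ A.lim]
11. n5.val = "umkqy"  [A.pre ++ A.lim]
12. n5.idx = true  [S.pre == 25]
13. n6.sig = "umkqyp"  [B.val ++ "p"]
14. n7.lim = false  [terminal]
15. n8.env = 16  [terminal]
16. n6.lim = 29  [29]
17. n6.pre = 22  [c.env * -2 + 54]
18. n6.env = "yr"  ["yr"]
19. n5.depth = 9  [S.pre - 13]
20. n2.ok = 29  [S.pre + 4]
21. n9.key = 6  [terminal]
22. n0.lim = 17  [len(S.sig) + 15]
23. n0.pre = 27  [g.key * 3 + 9]
24. n0.env = "vw"  ["vw"]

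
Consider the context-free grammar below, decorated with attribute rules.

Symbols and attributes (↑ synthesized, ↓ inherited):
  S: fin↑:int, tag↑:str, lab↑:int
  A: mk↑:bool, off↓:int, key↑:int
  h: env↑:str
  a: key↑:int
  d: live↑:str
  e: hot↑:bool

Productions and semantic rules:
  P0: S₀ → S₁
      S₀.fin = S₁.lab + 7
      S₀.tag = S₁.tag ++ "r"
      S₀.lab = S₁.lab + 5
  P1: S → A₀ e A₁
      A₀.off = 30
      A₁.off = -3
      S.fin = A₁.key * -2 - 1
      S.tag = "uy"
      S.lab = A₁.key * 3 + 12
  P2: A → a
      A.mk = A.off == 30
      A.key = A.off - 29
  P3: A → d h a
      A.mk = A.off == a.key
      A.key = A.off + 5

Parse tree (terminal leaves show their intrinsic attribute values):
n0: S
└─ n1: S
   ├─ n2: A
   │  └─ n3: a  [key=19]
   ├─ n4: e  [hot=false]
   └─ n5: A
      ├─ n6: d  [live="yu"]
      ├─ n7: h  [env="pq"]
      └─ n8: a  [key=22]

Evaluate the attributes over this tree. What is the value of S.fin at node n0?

25

1. n2.off = 30  [30]
2. n3.key = 19  [terminal]
3. n2.mk = true  [A.off == 30]
4. n2.key = 1  [A.off - 29]
5. n4.hot = false  [terminal]
6. n5.off = -3  [-3]
7. n6.live = "yu"  [terminal]
8. n7.env = "pq"  [terminal]
9. n8.key = 22  [terminal]
10. n5.mk = false  [A.off == a.key]
11. n5.key = 2  [A.off + 5]
12. n1.fin = -5  [A₁.key * -2 - 1]
13. n1.tag = "uy"  ["uy"]
14. n1.lab = 18  [A₁.key * 3 + 12]
15. n0.fin = 25  [S₁.lab + 7]
16. n0.tag = "uyr"  [S₁.tag ++ "r"]
17. n0.lab = 23  [S₁.lab + 5]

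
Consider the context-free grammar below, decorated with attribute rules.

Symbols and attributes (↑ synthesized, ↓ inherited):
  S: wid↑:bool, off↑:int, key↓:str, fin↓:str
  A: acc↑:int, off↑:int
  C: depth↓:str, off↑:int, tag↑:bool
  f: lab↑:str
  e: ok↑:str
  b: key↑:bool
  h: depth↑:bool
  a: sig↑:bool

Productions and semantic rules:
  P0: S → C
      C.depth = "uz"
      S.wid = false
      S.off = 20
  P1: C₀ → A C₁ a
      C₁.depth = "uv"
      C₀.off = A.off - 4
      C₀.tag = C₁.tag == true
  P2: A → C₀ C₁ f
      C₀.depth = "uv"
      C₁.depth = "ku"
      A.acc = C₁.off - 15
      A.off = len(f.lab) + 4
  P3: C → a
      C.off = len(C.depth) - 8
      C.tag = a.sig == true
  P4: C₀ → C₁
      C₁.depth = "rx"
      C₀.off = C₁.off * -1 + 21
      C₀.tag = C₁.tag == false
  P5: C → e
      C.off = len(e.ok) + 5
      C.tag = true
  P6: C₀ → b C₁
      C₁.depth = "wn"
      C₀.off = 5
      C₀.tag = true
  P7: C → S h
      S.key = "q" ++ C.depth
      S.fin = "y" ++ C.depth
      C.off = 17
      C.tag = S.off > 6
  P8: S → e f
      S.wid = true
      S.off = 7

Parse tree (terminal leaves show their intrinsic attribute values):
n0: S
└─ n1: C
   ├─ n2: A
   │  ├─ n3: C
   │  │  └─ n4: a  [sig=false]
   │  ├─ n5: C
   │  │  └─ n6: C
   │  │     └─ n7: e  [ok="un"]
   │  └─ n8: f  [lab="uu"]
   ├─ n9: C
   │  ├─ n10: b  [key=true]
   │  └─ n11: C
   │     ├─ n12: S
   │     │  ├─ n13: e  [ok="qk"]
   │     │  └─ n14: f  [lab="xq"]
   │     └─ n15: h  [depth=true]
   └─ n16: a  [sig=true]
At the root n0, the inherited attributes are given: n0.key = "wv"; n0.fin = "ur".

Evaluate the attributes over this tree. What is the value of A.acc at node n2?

1. n0.key = "wv"  [given at root]
2. n0.fin = "ur"  [given at root]
3. n1.depth = "uz"  ["uz"]
4. n3.depth = "uv"  ["uv"]
5. n4.sig = false  [terminal]
6. n3.off = -6  [len(C.depth) - 8]
7. n3.tag = false  [a.sig == true]
8. n5.depth = "ku"  ["ku"]
9. n6.depth = "rx"  ["rx"]
10. n7.ok = "un"  [terminal]
11. n6.off = 7  [len(e.ok) + 5]
12. n6.tag = true  [true]
13. n5.off = 14  [C₁.off * -1 + 21]
14. n5.tag = false  [C₁.tag == false]
15. n8.lab = "uu"  [terminal]
16. n2.acc = -1  [C₁.off - 15]
17. n2.off = 6  [len(f.lab) + 4]
18. n9.depth = "uv"  ["uv"]
19. n10.key = true  [terminal]
20. n11.depth = "wn"  ["wn"]
21. n12.key = "qwn"  ["q" ++ C.depth]
22. n12.fin = "ywn"  ["y" ++ C.depth]
23. n13.ok = "qk"  [terminal]
24. n14.lab = "xq"  [terminal]
25. n12.wid = true  [true]
26. n12.off = 7  [7]
27. n15.depth = true  [terminal]
28. n11.off = 17  [17]
29. n11.tag = true  [S.off > 6]
30. n9.off = 5  [5]
31. n9.tag = true  [true]
32. n16.sig = true  [terminal]
33. n1.off = 2  [A.off - 4]
34. n1.tag = true  [C₁.tag == true]
35. n0.wid = false  [false]
36. n0.off = 20  [20]

-1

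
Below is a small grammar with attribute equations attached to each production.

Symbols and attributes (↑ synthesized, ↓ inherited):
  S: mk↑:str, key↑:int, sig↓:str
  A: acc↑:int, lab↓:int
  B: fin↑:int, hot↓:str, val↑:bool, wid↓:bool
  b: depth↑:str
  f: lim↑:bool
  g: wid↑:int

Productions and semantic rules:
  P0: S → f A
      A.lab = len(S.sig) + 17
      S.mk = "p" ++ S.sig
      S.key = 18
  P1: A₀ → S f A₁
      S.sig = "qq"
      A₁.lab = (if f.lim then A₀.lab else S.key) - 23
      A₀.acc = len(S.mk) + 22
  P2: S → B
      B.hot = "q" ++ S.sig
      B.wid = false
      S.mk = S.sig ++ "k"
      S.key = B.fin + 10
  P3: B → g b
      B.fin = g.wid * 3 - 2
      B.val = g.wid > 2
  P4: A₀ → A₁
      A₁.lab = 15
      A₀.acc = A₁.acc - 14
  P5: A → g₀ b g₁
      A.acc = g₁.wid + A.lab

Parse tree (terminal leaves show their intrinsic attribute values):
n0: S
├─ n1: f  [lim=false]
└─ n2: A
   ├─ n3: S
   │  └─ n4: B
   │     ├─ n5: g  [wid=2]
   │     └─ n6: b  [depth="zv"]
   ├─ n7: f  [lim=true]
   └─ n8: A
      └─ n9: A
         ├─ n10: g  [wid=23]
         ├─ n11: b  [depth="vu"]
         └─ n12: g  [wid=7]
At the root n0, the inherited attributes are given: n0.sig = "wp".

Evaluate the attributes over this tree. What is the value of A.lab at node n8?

1. n0.sig = "wp"  [given at root]
2. n1.lim = false  [terminal]
3. n2.lab = 19  [len(S.sig) + 17]
4. n3.sig = "qq"  ["qq"]
5. n4.hot = "qqq"  ["q" ++ S.sig]
6. n4.wid = false  [false]
7. n5.wid = 2  [terminal]
8. n6.depth = "zv"  [terminal]
9. n4.fin = 4  [g.wid * 3 - 2]
10. n4.val = false  [g.wid > 2]
11. n3.mk = "qqk"  [S.sig ++ "k"]
12. n3.key = 14  [B.fin + 10]
13. n7.lim = true  [terminal]
14. n8.lab = -4  [(if f.lim then A₀.lab else S.key) - 23]
15. n9.lab = 15  [15]
16. n10.wid = 23  [terminal]
17. n11.depth = "vu"  [terminal]
18. n12.wid = 7  [terminal]
19. n9.acc = 22  [g₁.wid + A.lab]
20. n8.acc = 8  [A₁.acc - 14]
21. n2.acc = 25  [len(S.mk) + 22]
22. n0.mk = "pwp"  ["p" ++ S.sig]
23. n0.key = 18  [18]

-4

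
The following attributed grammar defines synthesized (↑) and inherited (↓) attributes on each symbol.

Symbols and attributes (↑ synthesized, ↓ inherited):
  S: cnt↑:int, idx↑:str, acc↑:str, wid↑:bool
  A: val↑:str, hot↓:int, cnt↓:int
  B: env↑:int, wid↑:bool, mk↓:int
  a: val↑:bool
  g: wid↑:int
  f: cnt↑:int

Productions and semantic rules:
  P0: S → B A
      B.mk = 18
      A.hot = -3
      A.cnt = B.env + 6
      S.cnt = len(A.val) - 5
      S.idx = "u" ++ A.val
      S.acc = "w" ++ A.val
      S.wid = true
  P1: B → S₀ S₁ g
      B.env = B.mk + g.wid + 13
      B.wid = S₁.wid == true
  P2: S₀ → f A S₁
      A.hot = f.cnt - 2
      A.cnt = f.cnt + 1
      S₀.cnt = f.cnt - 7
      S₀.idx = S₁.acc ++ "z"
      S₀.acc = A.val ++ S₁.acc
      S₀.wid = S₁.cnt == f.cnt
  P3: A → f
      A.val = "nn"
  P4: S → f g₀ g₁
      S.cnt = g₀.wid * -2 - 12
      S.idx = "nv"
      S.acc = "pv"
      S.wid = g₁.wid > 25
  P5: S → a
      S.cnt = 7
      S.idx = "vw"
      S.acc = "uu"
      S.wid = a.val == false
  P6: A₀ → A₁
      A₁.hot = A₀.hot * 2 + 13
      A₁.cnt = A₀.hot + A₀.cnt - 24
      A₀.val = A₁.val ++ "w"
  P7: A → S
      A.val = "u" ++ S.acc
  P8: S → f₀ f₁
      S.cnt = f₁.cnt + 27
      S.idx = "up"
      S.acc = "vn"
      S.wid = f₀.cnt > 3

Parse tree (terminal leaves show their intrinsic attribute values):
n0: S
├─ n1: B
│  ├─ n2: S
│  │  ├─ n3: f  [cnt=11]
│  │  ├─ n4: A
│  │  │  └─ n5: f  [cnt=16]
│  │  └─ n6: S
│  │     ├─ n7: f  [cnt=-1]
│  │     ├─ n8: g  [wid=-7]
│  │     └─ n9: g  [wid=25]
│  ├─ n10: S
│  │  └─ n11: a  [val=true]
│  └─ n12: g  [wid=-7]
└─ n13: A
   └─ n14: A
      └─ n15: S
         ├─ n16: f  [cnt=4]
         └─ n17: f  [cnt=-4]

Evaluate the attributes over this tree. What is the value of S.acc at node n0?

1. n1.mk = 18  [18]
2. n3.cnt = 11  [terminal]
3. n4.hot = 9  [f.cnt - 2]
4. n4.cnt = 12  [f.cnt + 1]
5. n5.cnt = 16  [terminal]
6. n4.val = "nn"  ["nn"]
7. n7.cnt = -1  [terminal]
8. n8.wid = -7  [terminal]
9. n9.wid = 25  [terminal]
10. n6.cnt = 2  [g₀.wid * -2 - 12]
11. n6.idx = "nv"  ["nv"]
12. n6.acc = "pv"  ["pv"]
13. n6.wid = false  [g₁.wid > 25]
14. n2.cnt = 4  [f.cnt - 7]
15. n2.idx = "pvz"  [S₁.acc ++ "z"]
16. n2.acc = "nnpv"  [A.val ++ S₁.acc]
17. n2.wid = false  [S₁.cnt == f.cnt]
18. n11.val = true  [terminal]
19. n10.cnt = 7  [7]
20. n10.idx = "vw"  ["vw"]
21. n10.acc = "uu"  ["uu"]
22. n10.wid = false  [a.val == false]
23. n12.wid = -7  [terminal]
24. n1.env = 24  [B.mk + g.wid + 13]
25. n1.wid = false  [S₁.wid == true]
26. n13.hot = -3  [-3]
27. n13.cnt = 30  [B.env + 6]
28. n14.hot = 7  [A₀.hot * 2 + 13]
29. n14.cnt = 3  [A₀.hot + A₀.cnt - 24]
30. n16.cnt = 4  [terminal]
31. n17.cnt = -4  [terminal]
32. n15.cnt = 23  [f₁.cnt + 27]
33. n15.idx = "up"  ["up"]
34. n15.acc = "vn"  ["vn"]
35. n15.wid = true  [f₀.cnt > 3]
36. n14.val = "uvn"  ["u" ++ S.acc]
37. n13.val = "uvnw"  [A₁.val ++ "w"]
38. n0.cnt = -1  [len(A.val) - 5]
39. n0.idx = "uuvnw"  ["u" ++ A.val]
40. n0.acc = "wuvnw"  ["w" ++ A.val]
41. n0.wid = true  [true]

"wuvnw"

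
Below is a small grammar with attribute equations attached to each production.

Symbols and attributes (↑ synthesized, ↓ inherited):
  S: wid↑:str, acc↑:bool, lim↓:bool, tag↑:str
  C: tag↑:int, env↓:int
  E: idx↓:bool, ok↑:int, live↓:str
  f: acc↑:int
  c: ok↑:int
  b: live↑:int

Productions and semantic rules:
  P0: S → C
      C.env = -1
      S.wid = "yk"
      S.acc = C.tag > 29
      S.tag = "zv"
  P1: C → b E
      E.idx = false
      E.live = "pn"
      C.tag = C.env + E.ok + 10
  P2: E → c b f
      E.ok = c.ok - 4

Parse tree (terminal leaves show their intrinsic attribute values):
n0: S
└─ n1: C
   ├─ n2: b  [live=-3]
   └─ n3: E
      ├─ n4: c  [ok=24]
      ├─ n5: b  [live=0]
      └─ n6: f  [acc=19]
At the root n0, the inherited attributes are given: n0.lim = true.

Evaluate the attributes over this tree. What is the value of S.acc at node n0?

false

1. n0.lim = true  [given at root]
2. n1.env = -1  [-1]
3. n2.live = -3  [terminal]
4. n3.idx = false  [false]
5. n3.live = "pn"  ["pn"]
6. n4.ok = 24  [terminal]
7. n5.live = 0  [terminal]
8. n6.acc = 19  [terminal]
9. n3.ok = 20  [c.ok - 4]
10. n1.tag = 29  [C.env + E.ok + 10]
11. n0.wid = "yk"  ["yk"]
12. n0.acc = false  [C.tag > 29]
13. n0.tag = "zv"  ["zv"]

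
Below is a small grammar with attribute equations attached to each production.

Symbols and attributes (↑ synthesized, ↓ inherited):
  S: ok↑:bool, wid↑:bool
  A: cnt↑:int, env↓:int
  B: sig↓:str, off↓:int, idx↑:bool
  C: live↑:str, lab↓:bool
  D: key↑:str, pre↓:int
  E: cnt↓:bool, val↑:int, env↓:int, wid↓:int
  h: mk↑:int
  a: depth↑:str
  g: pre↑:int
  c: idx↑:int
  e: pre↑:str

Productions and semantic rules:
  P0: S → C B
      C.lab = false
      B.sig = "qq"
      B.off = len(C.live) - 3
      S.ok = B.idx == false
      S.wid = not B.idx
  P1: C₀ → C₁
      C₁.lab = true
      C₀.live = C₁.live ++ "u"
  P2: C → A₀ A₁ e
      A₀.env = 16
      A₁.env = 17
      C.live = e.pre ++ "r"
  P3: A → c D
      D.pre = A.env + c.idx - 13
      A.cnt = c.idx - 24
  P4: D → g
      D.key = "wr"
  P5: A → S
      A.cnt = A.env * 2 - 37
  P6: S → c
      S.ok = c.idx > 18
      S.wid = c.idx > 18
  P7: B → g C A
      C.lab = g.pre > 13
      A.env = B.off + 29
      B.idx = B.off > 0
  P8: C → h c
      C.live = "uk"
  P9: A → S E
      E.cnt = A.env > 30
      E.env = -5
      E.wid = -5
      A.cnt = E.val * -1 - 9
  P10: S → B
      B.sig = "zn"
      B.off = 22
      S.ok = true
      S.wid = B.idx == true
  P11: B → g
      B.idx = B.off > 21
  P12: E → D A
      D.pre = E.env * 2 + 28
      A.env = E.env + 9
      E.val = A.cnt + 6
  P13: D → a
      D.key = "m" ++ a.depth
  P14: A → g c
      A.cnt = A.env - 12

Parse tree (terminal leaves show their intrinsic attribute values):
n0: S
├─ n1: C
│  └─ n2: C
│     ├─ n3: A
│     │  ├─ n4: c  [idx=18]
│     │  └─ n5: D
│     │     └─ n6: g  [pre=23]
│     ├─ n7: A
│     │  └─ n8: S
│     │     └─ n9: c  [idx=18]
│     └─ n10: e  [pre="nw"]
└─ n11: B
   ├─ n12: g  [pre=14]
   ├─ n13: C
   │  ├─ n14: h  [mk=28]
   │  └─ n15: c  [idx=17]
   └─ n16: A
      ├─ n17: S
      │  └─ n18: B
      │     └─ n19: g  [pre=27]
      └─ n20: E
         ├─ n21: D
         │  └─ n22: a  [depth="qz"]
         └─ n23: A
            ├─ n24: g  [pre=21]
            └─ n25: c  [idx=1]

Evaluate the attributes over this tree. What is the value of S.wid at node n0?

false

1. n1.lab = false  [false]
2. n2.lab = true  [true]
3. n3.env = 16  [16]
4. n4.idx = 18  [terminal]
5. n5.pre = 21  [A.env + c.idx - 13]
6. n6.pre = 23  [terminal]
7. n5.key = "wr"  ["wr"]
8. n3.cnt = -6  [c.idx - 24]
9. n7.env = 17  [17]
10. n9.idx = 18  [terminal]
11. n8.ok = false  [c.idx > 18]
12. n8.wid = false  [c.idx > 18]
13. n7.cnt = -3  [A.env * 2 - 37]
14. n10.pre = "nw"  [terminal]
15. n2.live = "nwr"  [e.pre ++ "r"]
16. n1.live = "nwru"  [C₁.live ++ "u"]
17. n11.sig = "qq"  ["qq"]
18. n11.off = 1  [len(C.live) - 3]
19. n12.pre = 14  [terminal]
20. n13.lab = true  [g.pre > 13]
21. n14.mk = 28  [terminal]
22. n15.idx = 17  [terminal]
23. n13.live = "uk"  ["uk"]
24. n16.env = 30  [B.off + 29]
25. n18.sig = "zn"  ["zn"]
26. n18.off = 22  [22]
27. n19.pre = 27  [terminal]
28. n18.idx = true  [B.off > 21]
29. n17.ok = true  [true]
30. n17.wid = true  [B.idx == true]
31. n20.cnt = false  [A.env > 30]
32. n20.env = -5  [-5]
33. n20.wid = -5  [-5]
34. n21.pre = 18  [E.env * 2 + 28]
35. n22.depth = "qz"  [terminal]
36. n21.key = "mqz"  ["m" ++ a.depth]
37. n23.env = 4  [E.env + 9]
38. n24.pre = 21  [terminal]
39. n25.idx = 1  [terminal]
40. n23.cnt = -8  [A.env - 12]
41. n20.val = -2  [A.cnt + 6]
42. n16.cnt = -7  [E.val * -1 - 9]
43. n11.idx = true  [B.off > 0]
44. n0.ok = false  [B.idx == false]
45. n0.wid = false  [not B.idx]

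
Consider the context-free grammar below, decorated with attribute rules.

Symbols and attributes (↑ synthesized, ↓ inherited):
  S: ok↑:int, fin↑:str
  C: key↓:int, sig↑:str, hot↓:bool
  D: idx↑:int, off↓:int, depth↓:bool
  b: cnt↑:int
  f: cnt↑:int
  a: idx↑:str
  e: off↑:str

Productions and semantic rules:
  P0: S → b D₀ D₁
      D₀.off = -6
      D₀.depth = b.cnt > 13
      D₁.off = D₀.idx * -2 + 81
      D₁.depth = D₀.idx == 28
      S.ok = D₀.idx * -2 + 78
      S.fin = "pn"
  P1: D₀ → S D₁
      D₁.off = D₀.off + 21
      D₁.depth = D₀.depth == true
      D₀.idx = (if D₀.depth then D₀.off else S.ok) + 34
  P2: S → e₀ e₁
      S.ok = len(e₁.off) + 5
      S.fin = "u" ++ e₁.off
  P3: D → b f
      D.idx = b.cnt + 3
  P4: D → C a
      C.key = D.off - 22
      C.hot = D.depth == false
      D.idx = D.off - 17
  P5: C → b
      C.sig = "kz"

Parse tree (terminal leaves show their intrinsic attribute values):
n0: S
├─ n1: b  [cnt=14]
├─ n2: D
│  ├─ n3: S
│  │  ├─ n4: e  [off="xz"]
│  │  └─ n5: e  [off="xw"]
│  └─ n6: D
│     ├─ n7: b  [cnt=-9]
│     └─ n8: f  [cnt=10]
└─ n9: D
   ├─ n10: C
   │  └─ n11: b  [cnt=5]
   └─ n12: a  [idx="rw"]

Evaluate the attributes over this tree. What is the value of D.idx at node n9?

8

1. n1.cnt = 14  [terminal]
2. n2.off = -6  [-6]
3. n2.depth = true  [b.cnt > 13]
4. n4.off = "xz"  [terminal]
5. n5.off = "xw"  [terminal]
6. n3.ok = 7  [len(e₁.off) + 5]
7. n3.fin = "uxw"  ["u" ++ e₁.off]
8. n6.off = 15  [D₀.off + 21]
9. n6.depth = true  [D₀.depth == true]
10. n7.cnt = -9  [terminal]
11. n8.cnt = 10  [terminal]
12. n6.idx = -6  [b.cnt + 3]
13. n2.idx = 28  [(if D₀.depth then D₀.off else S.ok) + 34]
14. n9.off = 25  [D₀.idx * -2 + 81]
15. n9.depth = true  [D₀.idx == 28]
16. n10.key = 3  [D.off - 22]
17. n10.hot = false  [D.depth == false]
18. n11.cnt = 5  [terminal]
19. n10.sig = "kz"  ["kz"]
20. n12.idx = "rw"  [terminal]
21. n9.idx = 8  [D.off - 17]
22. n0.ok = 22  [D₀.idx * -2 + 78]
23. n0.fin = "pn"  ["pn"]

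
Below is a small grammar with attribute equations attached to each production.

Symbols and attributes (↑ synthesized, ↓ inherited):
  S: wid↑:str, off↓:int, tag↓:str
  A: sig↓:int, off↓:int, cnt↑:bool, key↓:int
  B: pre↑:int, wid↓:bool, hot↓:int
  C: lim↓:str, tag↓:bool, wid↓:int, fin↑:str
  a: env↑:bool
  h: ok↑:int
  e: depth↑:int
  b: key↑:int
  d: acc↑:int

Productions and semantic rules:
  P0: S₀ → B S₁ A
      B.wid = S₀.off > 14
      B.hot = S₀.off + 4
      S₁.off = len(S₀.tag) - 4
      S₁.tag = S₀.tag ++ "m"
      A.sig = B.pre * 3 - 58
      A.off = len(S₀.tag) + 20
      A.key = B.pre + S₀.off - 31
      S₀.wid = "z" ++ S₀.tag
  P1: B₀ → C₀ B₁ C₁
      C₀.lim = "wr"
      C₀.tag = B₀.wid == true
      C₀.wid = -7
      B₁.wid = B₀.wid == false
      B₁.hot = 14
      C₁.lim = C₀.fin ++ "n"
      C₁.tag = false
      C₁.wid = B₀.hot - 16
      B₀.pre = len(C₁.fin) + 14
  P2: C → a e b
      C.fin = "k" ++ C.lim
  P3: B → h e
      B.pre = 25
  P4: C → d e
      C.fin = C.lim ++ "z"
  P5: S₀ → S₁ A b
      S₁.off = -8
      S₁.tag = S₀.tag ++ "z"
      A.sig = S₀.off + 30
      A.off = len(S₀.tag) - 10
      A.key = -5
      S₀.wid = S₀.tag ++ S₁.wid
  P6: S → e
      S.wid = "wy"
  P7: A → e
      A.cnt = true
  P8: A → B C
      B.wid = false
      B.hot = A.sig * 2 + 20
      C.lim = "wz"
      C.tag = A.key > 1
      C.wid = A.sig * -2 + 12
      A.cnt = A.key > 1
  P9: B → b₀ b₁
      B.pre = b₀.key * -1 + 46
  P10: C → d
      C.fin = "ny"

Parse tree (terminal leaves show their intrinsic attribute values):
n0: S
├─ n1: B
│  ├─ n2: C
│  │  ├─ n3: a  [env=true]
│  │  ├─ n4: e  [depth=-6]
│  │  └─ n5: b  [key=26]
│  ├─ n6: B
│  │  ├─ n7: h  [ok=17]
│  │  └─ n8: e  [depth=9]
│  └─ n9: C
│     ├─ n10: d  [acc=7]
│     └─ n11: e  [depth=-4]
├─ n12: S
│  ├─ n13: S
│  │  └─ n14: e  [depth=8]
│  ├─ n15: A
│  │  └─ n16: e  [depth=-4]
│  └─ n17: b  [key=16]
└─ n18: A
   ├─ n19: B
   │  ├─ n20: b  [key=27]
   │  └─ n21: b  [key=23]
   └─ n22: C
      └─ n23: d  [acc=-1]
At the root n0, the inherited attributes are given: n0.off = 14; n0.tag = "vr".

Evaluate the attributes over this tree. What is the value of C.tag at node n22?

true

1. n0.off = 14  [given at root]
2. n0.tag = "vr"  [given at root]
3. n1.wid = false  [S₀.off > 14]
4. n1.hot = 18  [S₀.off + 4]
5. n2.lim = "wr"  ["wr"]
6. n2.tag = false  [B₀.wid == true]
7. n2.wid = -7  [-7]
8. n3.env = true  [terminal]
9. n4.depth = -6  [terminal]
10. n5.key = 26  [terminal]
11. n2.fin = "kwr"  ["k" ++ C.lim]
12. n6.wid = true  [B₀.wid == false]
13. n6.hot = 14  [14]
14. n7.ok = 17  [terminal]
15. n8.depth = 9  [terminal]
16. n6.pre = 25  [25]
17. n9.lim = "kwrn"  [C₀.fin ++ "n"]
18. n9.tag = false  [false]
19. n9.wid = 2  [B₀.hot - 16]
20. n10.acc = 7  [terminal]
21. n11.depth = -4  [terminal]
22. n9.fin = "kwrnz"  [C.lim ++ "z"]
23. n1.pre = 19  [len(C₁.fin) + 14]
24. n12.off = -2  [len(S₀.tag) - 4]
25. n12.tag = "vrm"  [S₀.tag ++ "m"]
26. n13.off = -8  [-8]
27. n13.tag = "vrmz"  [S₀.tag ++ "z"]
28. n14.depth = 8  [terminal]
29. n13.wid = "wy"  ["wy"]
30. n15.sig = 28  [S₀.off + 30]
31. n15.off = -7  [len(S₀.tag) - 10]
32. n15.key = -5  [-5]
33. n16.depth = -4  [terminal]
34. n15.cnt = true  [true]
35. n17.key = 16  [terminal]
36. n12.wid = "vrmwy"  [S₀.tag ++ S₁.wid]
37. n18.sig = -1  [B.pre * 3 - 58]
38. n18.off = 22  [len(S₀.tag) + 20]
39. n18.key = 2  [B.pre + S₀.off - 31]
40. n19.wid = false  [false]
41. n19.hot = 18  [A.sig * 2 + 20]
42. n20.key = 27  [terminal]
43. n21.key = 23  [terminal]
44. n19.pre = 19  [b₀.key * -1 + 46]
45. n22.lim = "wz"  ["wz"]
46. n22.tag = true  [A.key > 1]
47. n22.wid = 14  [A.sig * -2 + 12]
48. n23.acc = -1  [terminal]
49. n22.fin = "ny"  ["ny"]
50. n18.cnt = true  [A.key > 1]
51. n0.wid = "zvr"  ["z" ++ S₀.tag]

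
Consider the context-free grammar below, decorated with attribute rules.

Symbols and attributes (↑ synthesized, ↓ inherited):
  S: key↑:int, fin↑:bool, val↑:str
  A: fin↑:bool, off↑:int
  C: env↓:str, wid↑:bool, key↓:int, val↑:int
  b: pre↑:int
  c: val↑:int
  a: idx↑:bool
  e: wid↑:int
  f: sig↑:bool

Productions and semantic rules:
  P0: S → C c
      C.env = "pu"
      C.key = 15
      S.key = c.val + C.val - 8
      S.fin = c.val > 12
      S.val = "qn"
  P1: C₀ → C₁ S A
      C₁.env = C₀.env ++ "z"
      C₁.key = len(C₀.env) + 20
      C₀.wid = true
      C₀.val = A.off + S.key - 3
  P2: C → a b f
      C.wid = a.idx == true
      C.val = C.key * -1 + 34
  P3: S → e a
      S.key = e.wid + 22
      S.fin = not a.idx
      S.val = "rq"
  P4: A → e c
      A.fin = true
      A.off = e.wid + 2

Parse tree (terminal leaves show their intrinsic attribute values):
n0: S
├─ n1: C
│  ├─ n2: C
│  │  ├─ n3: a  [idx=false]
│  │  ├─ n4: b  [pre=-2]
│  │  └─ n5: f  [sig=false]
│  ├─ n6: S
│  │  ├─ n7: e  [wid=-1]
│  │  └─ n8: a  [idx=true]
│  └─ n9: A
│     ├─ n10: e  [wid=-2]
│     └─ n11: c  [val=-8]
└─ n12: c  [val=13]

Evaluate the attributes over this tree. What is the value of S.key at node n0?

1. n1.env = "pu"  ["pu"]
2. n1.key = 15  [15]
3. n2.env = "puz"  [C₀.env ++ "z"]
4. n2.key = 22  [len(C₀.env) + 20]
5. n3.idx = false  [terminal]
6. n4.pre = -2  [terminal]
7. n5.sig = false  [terminal]
8. n2.wid = false  [a.idx == true]
9. n2.val = 12  [C.key * -1 + 34]
10. n7.wid = -1  [terminal]
11. n8.idx = true  [terminal]
12. n6.key = 21  [e.wid + 22]
13. n6.fin = false  [not a.idx]
14. n6.val = "rq"  ["rq"]
15. n10.wid = -2  [terminal]
16. n11.val = -8  [terminal]
17. n9.fin = true  [true]
18. n9.off = 0  [e.wid + 2]
19. n1.wid = true  [true]
20. n1.val = 18  [A.off + S.key - 3]
21. n12.val = 13  [terminal]
22. n0.key = 23  [c.val + C.val - 8]
23. n0.fin = true  [c.val > 12]
24. n0.val = "qn"  ["qn"]

23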